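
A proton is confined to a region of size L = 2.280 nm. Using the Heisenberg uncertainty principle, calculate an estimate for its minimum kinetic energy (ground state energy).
997.894 neV

Using the uncertainty principle to estimate ground state energy:

1. The position uncertainty is approximately the confinement size:
   Δx ≈ L = 2.280e-09 m

2. From ΔxΔp ≥ ℏ/2, the minimum momentum uncertainty is:
   Δp ≈ ℏ/(2L) = 2.313e-26 kg·m/s

3. The kinetic energy is approximately:
   KE ≈ (Δp)²/(2m) = (2.313e-26)²/(2 × 1.673e-27 kg)
   KE ≈ 1.599e-25 J = 997.894 neV

This is an order-of-magnitude estimate of the ground state energy.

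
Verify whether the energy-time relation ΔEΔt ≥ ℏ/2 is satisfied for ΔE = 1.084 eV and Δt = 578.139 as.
Yes, it satisfies the uncertainty relation.

Calculate the product ΔEΔt:
ΔE = 1.084 eV = 1.737e-19 J
ΔEΔt = (1.737e-19 J) × (5.781e-16 s)
ΔEΔt = 1.004e-34 J·s

Compare to the minimum allowed value ℏ/2:
ℏ/2 = 5.273e-35 J·s

Since ΔEΔt = 1.004e-34 J·s ≥ 5.273e-35 J·s = ℏ/2,
this satisfies the uncertainty relation.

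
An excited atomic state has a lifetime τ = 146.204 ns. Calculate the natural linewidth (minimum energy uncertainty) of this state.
2.251 neV

Using the energy-time uncertainty principle:
ΔEΔt ≥ ℏ/2

The lifetime τ represents the time uncertainty Δt.
The natural linewidth (minimum energy uncertainty) is:

ΔE = ℏ/(2τ)
ΔE = (1.055e-34 J·s) / (2 × 1.462e-07 s)
ΔE = 3.607e-28 J = 2.251 neV

This natural linewidth limits the precision of spectroscopic measurements.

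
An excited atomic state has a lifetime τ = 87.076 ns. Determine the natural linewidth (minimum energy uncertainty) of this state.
3.780 neV

Using the energy-time uncertainty principle:
ΔEΔt ≥ ℏ/2

The lifetime τ represents the time uncertainty Δt.
The natural linewidth (minimum energy uncertainty) is:

ΔE = ℏ/(2τ)
ΔE = (1.055e-34 J·s) / (2 × 8.708e-08 s)
ΔE = 6.055e-28 J = 3.780 neV

This natural linewidth limits the precision of spectroscopic measurements.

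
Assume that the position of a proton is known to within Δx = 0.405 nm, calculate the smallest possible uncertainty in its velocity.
77.838 m/s

Using the Heisenberg uncertainty principle and Δp = mΔv:
ΔxΔp ≥ ℏ/2
Δx(mΔv) ≥ ℏ/2

The minimum uncertainty in velocity is:
Δv_min = ℏ/(2mΔx)
Δv_min = (1.055e-34 J·s) / (2 × 1.673e-27 kg × 4.050e-10 m)
Δv_min = 7.784e+01 m/s = 77.838 m/s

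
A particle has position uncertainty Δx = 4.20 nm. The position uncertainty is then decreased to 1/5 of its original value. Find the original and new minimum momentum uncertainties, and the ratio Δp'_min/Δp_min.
Original Δp_min = 1.255 × 10^-26 kg·m/s; new Δp'_min = 6.277 × 10^-26 kg·m/s; ratio Δp'_min/Δp_min = 5.

From the uncertainty principle ΔxΔp ≥ ℏ/2, the minimum momentum uncertainty is Δp_min = ℏ/(2Δx).

Original (Δx = 4.20 nm = 4.200e-09 m):
Δp_min = (1.055e-34 J·s)/(2 × 4.200e-09 m) = 1.255e-26 kg·m/s

When Δx → (1/5)Δx:
Δp'_min = ℏ/(2 × (1/5)Δx) = 5 × ℏ/(2Δx) = 5 × Δp_min
Δp'_min = 5 × 1.255e-26 kg·m/s = 6.277e-26 kg·m/s

Since Δp_min ∝ 1/Δx, when Δx is decreased to 1/5 of its original value, Δp_min increases to 5 times its original value.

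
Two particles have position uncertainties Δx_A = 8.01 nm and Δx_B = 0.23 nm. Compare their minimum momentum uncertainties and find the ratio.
Particle B has the larger minimum momentum uncertainty, by a factor of 34.83.

For each particle, the minimum momentum uncertainty is Δp_min = ℏ/(2Δx):

Particle A: Δp_A = ℏ/(2×8.010e-09 m) = 6.583e-27 kg·m/s
Particle B: Δp_B = ℏ/(2×2.300e-10 m) = 2.293e-25 kg·m/s

Ratio: Δp_B/Δp_A = 34.83

Since Δp_min ∝ 1/Δx, the particle with smaller position uncertainty (B) has larger momentum uncertainty.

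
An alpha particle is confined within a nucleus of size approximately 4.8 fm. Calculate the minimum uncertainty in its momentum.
1.099 × 10^-20 kg·m/s

Using the Heisenberg uncertainty principle:
ΔxΔp ≥ ℏ/2

With Δx ≈ L = 4.800e-15 m (the confinement size):
Δp_min = ℏ/(2Δx)
Δp_min = (1.055e-34 J·s) / (2 × 4.800e-15 m)
Δp_min = 1.099e-20 kg·m/s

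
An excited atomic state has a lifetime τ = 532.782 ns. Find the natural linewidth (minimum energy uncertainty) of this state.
617.712 peV

Using the energy-time uncertainty principle:
ΔEΔt ≥ ℏ/2

The lifetime τ represents the time uncertainty Δt.
The natural linewidth (minimum energy uncertainty) is:

ΔE = ℏ/(2τ)
ΔE = (1.055e-34 J·s) / (2 × 5.328e-07 s)
ΔE = 9.897e-29 J = 617.712 peV

This natural linewidth limits the precision of spectroscopic measurements.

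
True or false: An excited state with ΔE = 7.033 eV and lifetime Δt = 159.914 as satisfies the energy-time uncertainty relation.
Yes, it satisfies the uncertainty relation.

Calculate the product ΔEΔt:
ΔE = 7.033 eV = 1.127e-18 J
ΔEΔt = (1.127e-18 J) × (1.599e-16 s)
ΔEΔt = 1.802e-34 J·s

Compare to the minimum allowed value ℏ/2:
ℏ/2 = 5.273e-35 J·s

Since ΔEΔt = 1.802e-34 J·s ≥ 5.273e-35 J·s = ℏ/2,
this satisfies the uncertainty relation.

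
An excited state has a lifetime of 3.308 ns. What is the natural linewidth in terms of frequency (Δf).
24.056 MHz

Using the energy-time uncertainty principle and E = hf:
ΔEΔt ≥ ℏ/2
hΔf·Δt ≥ ℏ/2

The minimum frequency uncertainty is:
Δf = ℏ/(2hτ) = 1/(4πτ)
Δf = 1/(4π × 3.308e-09 s)
Δf = 2.406e+07 Hz = 24.056 MHz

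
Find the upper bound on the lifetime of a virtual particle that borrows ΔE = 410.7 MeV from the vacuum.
8.013 × 10^-25 s

Using the energy-time uncertainty principle:
ΔEΔt ≥ ℏ/2

For a virtual particle borrowing energy ΔE, the maximum lifetime is:
Δt_max = ℏ/(2ΔE)

Converting energy:
ΔE = 410.7 MeV = 6.580e-11 J

Δt_max = (1.055e-34 J·s) / (2 × 6.580e-11 J)
Δt_max = 8.013e-25 s = 8.013 × 10^-25 s

Virtual particles with higher borrowed energy exist for shorter times.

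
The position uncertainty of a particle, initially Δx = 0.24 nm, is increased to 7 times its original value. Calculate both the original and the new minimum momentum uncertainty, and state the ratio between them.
Original Δp_min = 2.197 × 10^-25 kg·m/s; new Δp'_min = 3.139 × 10^-26 kg·m/s; ratio Δp'_min/Δp_min = 1/7.

From the uncertainty principle ΔxΔp ≥ ℏ/2, the minimum momentum uncertainty is Δp_min = ℏ/(2Δx).

Original (Δx = 0.24 nm = 2.400e-10 m):
Δp_min = (1.055e-34 J·s)/(2 × 2.400e-10 m) = 2.197e-25 kg·m/s

When Δx → 7Δx:
Δp'_min = ℏ/(2 × 7Δx) = (1/7) × ℏ/(2Δx) = (1/7) × Δp_min
Δp'_min = 1/7 × 2.197e-25 kg·m/s = 3.139e-26 kg·m/s

Since Δp_min ∝ 1/Δx, when Δx is increased to 7 times its original value, Δp_min decreases to 1/7 of its original value.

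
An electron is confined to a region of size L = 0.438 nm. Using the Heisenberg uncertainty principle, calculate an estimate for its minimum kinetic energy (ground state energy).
49.649 meV

Using the uncertainty principle to estimate ground state energy:

1. The position uncertainty is approximately the confinement size:
   Δx ≈ L = 4.380e-10 m

2. From ΔxΔp ≥ ℏ/2, the minimum momentum uncertainty is:
   Δp ≈ ℏ/(2L) = 1.204e-25 kg·m/s

3. The kinetic energy is approximately:
   KE ≈ (Δp)²/(2m) = (1.204e-25)²/(2 × 9.109e-31 kg)
   KE ≈ 7.955e-21 J = 49.649 meV

This is an order-of-magnitude estimate of the ground state energy.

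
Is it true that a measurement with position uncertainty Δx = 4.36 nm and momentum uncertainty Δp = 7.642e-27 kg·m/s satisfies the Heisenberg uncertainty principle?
No, it violates the uncertainty principle (impossible measurement).

Calculate the product ΔxΔp:
ΔxΔp = (4.360e-09 m) × (7.642e-27 kg·m/s)
ΔxΔp = 3.332e-35 J·s

Compare to the minimum allowed value ℏ/2:
ℏ/2 = 5.273e-35 J·s

Since ΔxΔp = 3.332e-35 J·s < 5.273e-35 J·s = ℏ/2,
the measurement violates the uncertainty principle.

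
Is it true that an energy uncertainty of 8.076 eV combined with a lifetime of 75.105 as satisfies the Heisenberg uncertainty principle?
Yes, it satisfies the uncertainty relation.

Calculate the product ΔEΔt:
ΔE = 8.076 eV = 1.294e-18 J
ΔEΔt = (1.294e-18 J) × (7.511e-17 s)
ΔEΔt = 9.718e-35 J·s

Compare to the minimum allowed value ℏ/2:
ℏ/2 = 5.273e-35 J·s

Since ΔEΔt = 9.718e-35 J·s ≥ 5.273e-35 J·s = ℏ/2,
this satisfies the uncertainty relation.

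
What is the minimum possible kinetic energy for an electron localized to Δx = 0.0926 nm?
1.111 eV

Localizing a particle requires giving it sufficient momentum uncertainty:

1. From uncertainty principle: Δp ≥ ℏ/(2Δx)
   Δp_min = (1.055e-34 J·s) / (2 × 9.260e-11 m)
   Δp_min = 5.694e-25 kg·m/s

2. This momentum uncertainty corresponds to kinetic energy:
   KE ≈ (Δp)²/(2m) = (5.694e-25)²/(2 × 9.109e-31 kg)
   KE = 1.780e-19 J = 1.111 eV

Tighter localization requires more energy.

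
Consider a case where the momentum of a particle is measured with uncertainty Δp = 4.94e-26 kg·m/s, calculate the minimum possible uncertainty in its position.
1.067 nm

Using the Heisenberg uncertainty principle:
ΔxΔp ≥ ℏ/2

The minimum uncertainty in position is:
Δx_min = ℏ/(2Δp)
Δx_min = (1.055e-34 J·s) / (2 × 4.940e-26 kg·m/s)
Δx_min = 1.067e-09 m = 1.067 nm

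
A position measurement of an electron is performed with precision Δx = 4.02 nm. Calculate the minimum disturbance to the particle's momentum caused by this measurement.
1.312 × 10^-26 kg·m/s

The uncertainty principle implies that measuring position disturbs momentum:
ΔxΔp ≥ ℏ/2

When we measure position with precision Δx, we necessarily introduce a momentum uncertainty:
Δp ≥ ℏ/(2Δx)
Δp_min = (1.055e-34 J·s) / (2 × 4.020e-09 m)
Δp_min = 1.312e-26 kg·m/s

The more precisely we measure position, the greater the momentum disturbance.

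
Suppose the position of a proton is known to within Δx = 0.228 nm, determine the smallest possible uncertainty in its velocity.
138.265 m/s

Using the Heisenberg uncertainty principle and Δp = mΔv:
ΔxΔp ≥ ℏ/2
Δx(mΔv) ≥ ℏ/2

The minimum uncertainty in velocity is:
Δv_min = ℏ/(2mΔx)
Δv_min = (1.055e-34 J·s) / (2 × 1.673e-27 kg × 2.280e-10 m)
Δv_min = 1.383e+02 m/s = 138.265 m/s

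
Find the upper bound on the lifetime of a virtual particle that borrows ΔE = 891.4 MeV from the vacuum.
3.692 × 10^-25 s

Using the energy-time uncertainty principle:
ΔEΔt ≥ ℏ/2

For a virtual particle borrowing energy ΔE, the maximum lifetime is:
Δt_max = ℏ/(2ΔE)

Converting energy:
ΔE = 891.4 MeV = 1.428e-10 J

Δt_max = (1.055e-34 J·s) / (2 × 1.428e-10 J)
Δt_max = 3.692e-25 s = 3.692 × 10^-25 s

Virtual particles with higher borrowed energy exist for shorter times.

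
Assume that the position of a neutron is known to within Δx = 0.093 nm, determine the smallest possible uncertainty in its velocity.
338.507 m/s

Using the Heisenberg uncertainty principle and Δp = mΔv:
ΔxΔp ≥ ℏ/2
Δx(mΔv) ≥ ℏ/2

The minimum uncertainty in velocity is:
Δv_min = ℏ/(2mΔx)
Δv_min = (1.055e-34 J·s) / (2 × 1.675e-27 kg × 9.300e-11 m)
Δv_min = 3.385e+02 m/s = 338.507 m/s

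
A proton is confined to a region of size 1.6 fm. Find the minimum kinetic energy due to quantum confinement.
2.026 MeV

Using the uncertainty principle:

1. Position uncertainty: Δx ≈ 1.600e-15 m
2. Minimum momentum uncertainty: Δp = ℏ/(2Δx) = 3.296e-20 kg·m/s
3. Minimum kinetic energy:
   KE = (Δp)²/(2m) = (3.296e-20)²/(2 × 1.673e-27 kg)
   KE = 3.247e-13 J = 2.026 MeV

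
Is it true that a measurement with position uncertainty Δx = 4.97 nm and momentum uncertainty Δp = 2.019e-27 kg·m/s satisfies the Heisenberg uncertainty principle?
No, it violates the uncertainty principle (impossible measurement).

Calculate the product ΔxΔp:
ΔxΔp = (4.970e-09 m) × (2.019e-27 kg·m/s)
ΔxΔp = 1.003e-35 J·s

Compare to the minimum allowed value ℏ/2:
ℏ/2 = 5.273e-35 J·s

Since ΔxΔp = 1.003e-35 J·s < 5.273e-35 J·s = ℏ/2,
the measurement violates the uncertainty principle.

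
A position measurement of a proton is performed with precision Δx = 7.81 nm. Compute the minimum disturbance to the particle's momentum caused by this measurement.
6.751 × 10^-27 kg·m/s

The uncertainty principle implies that measuring position disturbs momentum:
ΔxΔp ≥ ℏ/2

When we measure position with precision Δx, we necessarily introduce a momentum uncertainty:
Δp ≥ ℏ/(2Δx)
Δp_min = (1.055e-34 J·s) / (2 × 7.810e-09 m)
Δp_min = 6.751e-27 kg·m/s

The more precisely we measure position, the greater the momentum disturbance.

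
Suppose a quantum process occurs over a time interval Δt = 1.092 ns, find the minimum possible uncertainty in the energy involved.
301.379 neV

Using the energy-time uncertainty principle:
ΔEΔt ≥ ℏ/2

The minimum uncertainty in energy is:
ΔE_min = ℏ/(2Δt)
ΔE_min = (1.055e-34 J·s) / (2 × 1.092e-09 s)
ΔE_min = 4.829e-26 J = 301.379 neV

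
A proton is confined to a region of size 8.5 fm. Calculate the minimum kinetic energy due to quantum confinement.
71.799 keV

Using the uncertainty principle:

1. Position uncertainty: Δx ≈ 8.500e-15 m
2. Minimum momentum uncertainty: Δp = ℏ/(2Δx) = 6.203e-21 kg·m/s
3. Minimum kinetic energy:
   KE = (Δp)²/(2m) = (6.203e-21)²/(2 × 1.673e-27 kg)
   KE = 1.150e-14 J = 71.799 keV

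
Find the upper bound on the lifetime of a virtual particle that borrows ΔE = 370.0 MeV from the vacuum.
8.895 × 10^-25 s

Using the energy-time uncertainty principle:
ΔEΔt ≥ ℏ/2

For a virtual particle borrowing energy ΔE, the maximum lifetime is:
Δt_max = ℏ/(2ΔE)

Converting energy:
ΔE = 370.0 MeV = 5.928e-11 J

Δt_max = (1.055e-34 J·s) / (2 × 5.928e-11 J)
Δt_max = 8.895e-25 s = 8.895 × 10^-25 s

Virtual particles with higher borrowed energy exist for shorter times.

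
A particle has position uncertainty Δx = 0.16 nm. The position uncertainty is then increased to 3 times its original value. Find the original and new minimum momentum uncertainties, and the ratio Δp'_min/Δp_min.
Original Δp_min = 3.296 × 10^-25 kg·m/s; new Δp'_min = 1.099 × 10^-25 kg·m/s; ratio Δp'_min/Δp_min = 1/3.

From the uncertainty principle ΔxΔp ≥ ℏ/2, the minimum momentum uncertainty is Δp_min = ℏ/(2Δx).

Original (Δx = 0.16 nm = 1.600e-10 m):
Δp_min = (1.055e-34 J·s)/(2 × 1.600e-10 m) = 3.296e-25 kg·m/s

When Δx → 3Δx:
Δp'_min = ℏ/(2 × 3Δx) = (1/3) × ℏ/(2Δx) = (1/3) × Δp_min
Δp'_min = 1/3 × 3.296e-25 kg·m/s = 1.099e-25 kg·m/s

Since Δp_min ∝ 1/Δx, when Δx is increased to 3 times its original value, Δp_min decreases to 1/3 of its original value.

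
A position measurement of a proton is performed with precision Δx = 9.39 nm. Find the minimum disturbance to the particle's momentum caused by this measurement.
5.615 × 10^-27 kg·m/s

The uncertainty principle implies that measuring position disturbs momentum:
ΔxΔp ≥ ℏ/2

When we measure position with precision Δx, we necessarily introduce a momentum uncertainty:
Δp ≥ ℏ/(2Δx)
Δp_min = (1.055e-34 J·s) / (2 × 9.390e-09 m)
Δp_min = 5.615e-27 kg·m/s

The more precisely we measure position, the greater the momentum disturbance.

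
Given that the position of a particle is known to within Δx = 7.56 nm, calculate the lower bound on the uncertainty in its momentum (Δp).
6.975 × 10^-27 kg·m/s

Using the Heisenberg uncertainty principle:
ΔxΔp ≥ ℏ/2

The minimum uncertainty in momentum is:
Δp_min = ℏ/(2Δx)
Δp_min = (1.055e-34 J·s) / (2 × 7.560e-09 m)
Δp_min = 6.975e-27 kg·m/s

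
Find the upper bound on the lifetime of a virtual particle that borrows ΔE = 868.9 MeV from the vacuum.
3.788 × 10^-25 s

Using the energy-time uncertainty principle:
ΔEΔt ≥ ℏ/2

For a virtual particle borrowing energy ΔE, the maximum lifetime is:
Δt_max = ℏ/(2ΔE)

Converting energy:
ΔE = 868.9 MeV = 1.392e-10 J

Δt_max = (1.055e-34 J·s) / (2 × 1.392e-10 J)
Δt_max = 3.788e-25 s = 3.788 × 10^-25 s

Virtual particles with higher borrowed energy exist for shorter times.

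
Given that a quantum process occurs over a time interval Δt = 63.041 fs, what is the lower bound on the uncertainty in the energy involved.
5.221 meV

Using the energy-time uncertainty principle:
ΔEΔt ≥ ℏ/2

The minimum uncertainty in energy is:
ΔE_min = ℏ/(2Δt)
ΔE_min = (1.055e-34 J·s) / (2 × 6.304e-14 s)
ΔE_min = 8.364e-22 J = 5.221 meV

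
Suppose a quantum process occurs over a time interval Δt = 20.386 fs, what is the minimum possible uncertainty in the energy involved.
16.144 meV

Using the energy-time uncertainty principle:
ΔEΔt ≥ ℏ/2

The minimum uncertainty in energy is:
ΔE_min = ℏ/(2Δt)
ΔE_min = (1.055e-34 J·s) / (2 × 2.039e-14 s)
ΔE_min = 2.587e-21 J = 16.144 meV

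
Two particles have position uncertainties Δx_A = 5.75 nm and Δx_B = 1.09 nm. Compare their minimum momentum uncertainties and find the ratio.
Particle B has the larger minimum momentum uncertainty, by a factor of 5.28.

For each particle, the minimum momentum uncertainty is Δp_min = ℏ/(2Δx):

Particle A: Δp_A = ℏ/(2×5.750e-09 m) = 9.170e-27 kg·m/s
Particle B: Δp_B = ℏ/(2×1.090e-09 m) = 4.837e-26 kg·m/s

Ratio: Δp_B/Δp_A = 5.28

Since Δp_min ∝ 1/Δx, the particle with smaller position uncertainty (B) has larger momentum uncertainty.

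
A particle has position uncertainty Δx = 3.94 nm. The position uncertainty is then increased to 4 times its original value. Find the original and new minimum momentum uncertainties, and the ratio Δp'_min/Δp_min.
Original Δp_min = 1.338 × 10^-26 kg·m/s; new Δp'_min = 3.346 × 10^-27 kg·m/s; ratio Δp'_min/Δp_min = 1/4.

From the uncertainty principle ΔxΔp ≥ ℏ/2, the minimum momentum uncertainty is Δp_min = ℏ/(2Δx).

Original (Δx = 3.94 nm = 3.940e-09 m):
Δp_min = (1.055e-34 J·s)/(2 × 3.940e-09 m) = 1.338e-26 kg·m/s

When Δx → 4Δx:
Δp'_min = ℏ/(2 × 4Δx) = (1/4) × ℏ/(2Δx) = (1/4) × Δp_min
Δp'_min = 1/4 × 1.338e-26 kg·m/s = 3.346e-27 kg·m/s

Since Δp_min ∝ 1/Δx, when Δx is increased to 4 times its original value, Δp_min decreases to 1/4 of its original value.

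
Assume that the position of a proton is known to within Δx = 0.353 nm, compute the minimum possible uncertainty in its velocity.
89.305 m/s

Using the Heisenberg uncertainty principle and Δp = mΔv:
ΔxΔp ≥ ℏ/2
Δx(mΔv) ≥ ℏ/2

The minimum uncertainty in velocity is:
Δv_min = ℏ/(2mΔx)
Δv_min = (1.055e-34 J·s) / (2 × 1.673e-27 kg × 3.530e-10 m)
Δv_min = 8.930e+01 m/s = 89.305 m/s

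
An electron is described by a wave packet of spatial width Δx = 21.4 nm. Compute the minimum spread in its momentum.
2.464 × 10^-27 kg·m/s

For a wave packet, the spatial width Δx and momentum spread Δp are related by the uncertainty principle:
ΔxΔp ≥ ℏ/2

The minimum momentum spread is:
Δp_min = ℏ/(2Δx)
Δp_min = (1.055e-34 J·s) / (2 × 2.140e-08 m)
Δp_min = 2.464e-27 kg·m/s

A wave packet cannot have both a well-defined position and well-defined momentum.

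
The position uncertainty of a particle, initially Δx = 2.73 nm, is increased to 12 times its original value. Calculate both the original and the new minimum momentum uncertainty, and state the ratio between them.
Original Δp_min = 1.931 × 10^-26 kg·m/s; new Δp'_min = 1.610 × 10^-27 kg·m/s; ratio Δp'_min/Δp_min = 1/12.

From the uncertainty principle ΔxΔp ≥ ℏ/2, the minimum momentum uncertainty is Δp_min = ℏ/(2Δx).

Original (Δx = 2.73 nm = 2.730e-09 m):
Δp_min = (1.055e-34 J·s)/(2 × 2.730e-09 m) = 1.931e-26 kg·m/s

When Δx → 12Δx:
Δp'_min = ℏ/(2 × 12Δx) = (1/12) × ℏ/(2Δx) = (1/12) × Δp_min
Δp'_min = 1/12 × 1.931e-26 kg·m/s = 1.610e-27 kg·m/s

Since Δp_min ∝ 1/Δx, when Δx is increased to 12 times its original value, Δp_min decreases to 1/12 of its original value.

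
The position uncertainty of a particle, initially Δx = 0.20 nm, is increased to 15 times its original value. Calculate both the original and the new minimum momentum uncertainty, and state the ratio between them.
Original Δp_min = 2.636 × 10^-25 kg·m/s; new Δp'_min = 1.758 × 10^-26 kg·m/s; ratio Δp'_min/Δp_min = 1/15.

From the uncertainty principle ΔxΔp ≥ ℏ/2, the minimum momentum uncertainty is Δp_min = ℏ/(2Δx).

Original (Δx = 0.20 nm = 2.000e-10 m):
Δp_min = (1.055e-34 J·s)/(2 × 2.000e-10 m) = 2.636e-25 kg·m/s

When Δx → 15Δx:
Δp'_min = ℏ/(2 × 15Δx) = (1/15) × ℏ/(2Δx) = (1/15) × Δp_min
Δp'_min = 1/15 × 2.636e-25 kg·m/s = 1.758e-26 kg·m/s

Since Δp_min ∝ 1/Δx, when Δx is increased to 15 times its original value, Δp_min decreases to 1/15 of its original value.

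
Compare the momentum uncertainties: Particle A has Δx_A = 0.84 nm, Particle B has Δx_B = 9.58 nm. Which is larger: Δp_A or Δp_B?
Particle A has the larger minimum momentum uncertainty, by a factor of 11.40.

For each particle, the minimum momentum uncertainty is Δp_min = ℏ/(2Δx):

Particle A: Δp_A = ℏ/(2×8.400e-10 m) = 6.277e-26 kg·m/s
Particle B: Δp_B = ℏ/(2×9.580e-09 m) = 5.504e-27 kg·m/s

Ratio: Δp_A/Δp_B = 11.40

Since Δp_min ∝ 1/Δx, the particle with smaller position uncertainty (A) has larger momentum uncertainty.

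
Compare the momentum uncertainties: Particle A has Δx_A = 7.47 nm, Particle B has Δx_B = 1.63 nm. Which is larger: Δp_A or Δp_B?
Particle B has the larger minimum momentum uncertainty, by a factor of 4.58.

For each particle, the minimum momentum uncertainty is Δp_min = ℏ/(2Δx):

Particle A: Δp_A = ℏ/(2×7.470e-09 m) = 7.059e-27 kg·m/s
Particle B: Δp_B = ℏ/(2×1.630e-09 m) = 3.235e-26 kg·m/s

Ratio: Δp_B/Δp_A = 4.58

Since Δp_min ∝ 1/Δx, the particle with smaller position uncertainty (B) has larger momentum uncertainty.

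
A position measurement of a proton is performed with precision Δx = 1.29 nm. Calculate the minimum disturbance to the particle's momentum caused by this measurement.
4.087 × 10^-26 kg·m/s

The uncertainty principle implies that measuring position disturbs momentum:
ΔxΔp ≥ ℏ/2

When we measure position with precision Δx, we necessarily introduce a momentum uncertainty:
Δp ≥ ℏ/(2Δx)
Δp_min = (1.055e-34 J·s) / (2 × 1.290e-09 m)
Δp_min = 4.087e-26 kg·m/s

The more precisely we measure position, the greater the momentum disturbance.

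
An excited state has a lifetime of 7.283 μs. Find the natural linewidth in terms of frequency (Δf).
10.926 kHz

Using the energy-time uncertainty principle and E = hf:
ΔEΔt ≥ ℏ/2
hΔf·Δt ≥ ℏ/2

The minimum frequency uncertainty is:
Δf = ℏ/(2hτ) = 1/(4πτ)
Δf = 1/(4π × 7.283e-06 s)
Δf = 1.093e+04 Hz = 10.926 kHz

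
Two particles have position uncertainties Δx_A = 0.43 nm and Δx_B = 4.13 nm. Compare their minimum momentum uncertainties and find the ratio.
Particle A has the larger minimum momentum uncertainty, by a factor of 9.60.

For each particle, the minimum momentum uncertainty is Δp_min = ℏ/(2Δx):

Particle A: Δp_A = ℏ/(2×4.300e-10 m) = 1.226e-25 kg·m/s
Particle B: Δp_B = ℏ/(2×4.130e-09 m) = 1.277e-26 kg·m/s

Ratio: Δp_A/Δp_B = 9.60

Since Δp_min ∝ 1/Δx, the particle with smaller position uncertainty (A) has larger momentum uncertainty.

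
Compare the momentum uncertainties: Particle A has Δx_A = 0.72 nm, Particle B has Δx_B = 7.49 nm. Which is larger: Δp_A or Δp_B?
Particle A has the larger minimum momentum uncertainty, by a factor of 10.40.

For each particle, the minimum momentum uncertainty is Δp_min = ℏ/(2Δx):

Particle A: Δp_A = ℏ/(2×7.200e-10 m) = 7.323e-26 kg·m/s
Particle B: Δp_B = ℏ/(2×7.490e-09 m) = 7.040e-27 kg·m/s

Ratio: Δp_A/Δp_B = 10.40

Since Δp_min ∝ 1/Δx, the particle with smaller position uncertainty (A) has larger momentum uncertainty.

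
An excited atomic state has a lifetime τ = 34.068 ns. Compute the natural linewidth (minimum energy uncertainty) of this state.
9.660 neV

Using the energy-time uncertainty principle:
ΔEΔt ≥ ℏ/2

The lifetime τ represents the time uncertainty Δt.
The natural linewidth (minimum energy uncertainty) is:

ΔE = ℏ/(2τ)
ΔE = (1.055e-34 J·s) / (2 × 3.407e-08 s)
ΔE = 1.548e-27 J = 9.660 neV

This natural linewidth limits the precision of spectroscopic measurements.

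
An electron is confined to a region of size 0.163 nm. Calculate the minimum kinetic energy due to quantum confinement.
358.499 meV

Using the uncertainty principle:

1. Position uncertainty: Δx ≈ 1.630e-10 m
2. Minimum momentum uncertainty: Δp = ℏ/(2Δx) = 3.235e-25 kg·m/s
3. Minimum kinetic energy:
   KE = (Δp)²/(2m) = (3.235e-25)²/(2 × 9.109e-31 kg)
   KE = 5.744e-20 J = 358.499 meV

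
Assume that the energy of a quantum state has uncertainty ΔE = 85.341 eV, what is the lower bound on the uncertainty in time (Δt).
3.856 as

Using the energy-time uncertainty principle:
ΔEΔt ≥ ℏ/2

The minimum uncertainty in time is:
Δt_min = ℏ/(2ΔE)
Δt_min = (1.055e-34 J·s) / (2 × 1.367e-17 J)
Δt_min = 3.856e-18 s = 3.856 as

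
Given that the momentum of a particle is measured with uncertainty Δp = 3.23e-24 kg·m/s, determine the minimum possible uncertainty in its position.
16.325 pm

Using the Heisenberg uncertainty principle:
ΔxΔp ≥ ℏ/2

The minimum uncertainty in position is:
Δx_min = ℏ/(2Δp)
Δx_min = (1.055e-34 J·s) / (2 × 3.230e-24 kg·m/s)
Δx_min = 1.632e-11 m = 16.325 pm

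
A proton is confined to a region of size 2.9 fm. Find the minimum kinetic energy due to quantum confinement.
616.820 keV

Using the uncertainty principle:

1. Position uncertainty: Δx ≈ 2.900e-15 m
2. Minimum momentum uncertainty: Δp = ℏ/(2Δx) = 1.818e-20 kg·m/s
3. Minimum kinetic energy:
   KE = (Δp)²/(2m) = (1.818e-20)²/(2 × 1.673e-27 kg)
   KE = 9.883e-14 J = 616.820 keV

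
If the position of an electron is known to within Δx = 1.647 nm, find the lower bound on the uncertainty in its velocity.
35.145 km/s

Using the Heisenberg uncertainty principle and Δp = mΔv:
ΔxΔp ≥ ℏ/2
Δx(mΔv) ≥ ℏ/2

The minimum uncertainty in velocity is:
Δv_min = ℏ/(2mΔx)
Δv_min = (1.055e-34 J·s) / (2 × 9.109e-31 kg × 1.647e-09 m)
Δv_min = 3.515e+04 m/s = 35.145 km/s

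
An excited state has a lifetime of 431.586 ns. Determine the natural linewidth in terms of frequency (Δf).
184.384 kHz

Using the energy-time uncertainty principle and E = hf:
ΔEΔt ≥ ℏ/2
hΔf·Δt ≥ ℏ/2

The minimum frequency uncertainty is:
Δf = ℏ/(2hτ) = 1/(4πτ)
Δf = 1/(4π × 4.316e-07 s)
Δf = 1.844e+05 Hz = 184.384 kHz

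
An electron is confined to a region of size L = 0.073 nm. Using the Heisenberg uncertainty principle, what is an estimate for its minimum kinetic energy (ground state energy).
1.787 eV

Using the uncertainty principle to estimate ground state energy:

1. The position uncertainty is approximately the confinement size:
   Δx ≈ L = 7.300e-11 m

2. From ΔxΔp ≥ ℏ/2, the minimum momentum uncertainty is:
   Δp ≈ ℏ/(2L) = 7.223e-25 kg·m/s

3. The kinetic energy is approximately:
   KE ≈ (Δp)²/(2m) = (7.223e-25)²/(2 × 9.109e-31 kg)
   KE ≈ 2.864e-19 J = 1.787 eV

This is an order-of-magnitude estimate of the ground state energy.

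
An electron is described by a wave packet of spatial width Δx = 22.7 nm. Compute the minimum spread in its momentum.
2.323 × 10^-27 kg·m/s

For a wave packet, the spatial width Δx and momentum spread Δp are related by the uncertainty principle:
ΔxΔp ≥ ℏ/2

The minimum momentum spread is:
Δp_min = ℏ/(2Δx)
Δp_min = (1.055e-34 J·s) / (2 × 2.270e-08 m)
Δp_min = 2.323e-27 kg·m/s

A wave packet cannot have both a well-defined position and well-defined momentum.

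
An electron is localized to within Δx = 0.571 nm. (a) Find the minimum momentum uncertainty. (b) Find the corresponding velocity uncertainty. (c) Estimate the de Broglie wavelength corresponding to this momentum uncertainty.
(a) Δp_min = 9.234 × 10^-26 kg·m/s
(b) Δv_min = 101.373 km/s
(c) λ_dB = 7.175 nm

Step-by-step:

(a) From the uncertainty principle:
Δp_min = ℏ/(2Δx) = (1.055e-34 J·s)/(2 × 5.710e-10 m) = 9.234e-26 kg·m/s

(b) The velocity uncertainty:
Δv = Δp/m = (9.234e-26 kg·m/s)/(9.109e-31 kg) = 1.014e+05 m/s = 101.373 km/s

(c) The de Broglie wavelength for this momentum:
λ = h/p = (6.626e-34 J·s)/(9.234e-26 kg·m/s) = 7.175e-09 m = 7.175 nm

Note: The de Broglie wavelength is comparable to the localization size, as expected from wave-particle duality.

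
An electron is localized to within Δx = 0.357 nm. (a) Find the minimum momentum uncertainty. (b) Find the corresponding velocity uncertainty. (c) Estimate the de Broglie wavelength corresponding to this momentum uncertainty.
(a) Δp_min = 1.477 × 10^-25 kg·m/s
(b) Δv_min = 162.140 km/s
(c) λ_dB = 4.486 nm

Step-by-step:

(a) From the uncertainty principle:
Δp_min = ℏ/(2Δx) = (1.055e-34 J·s)/(2 × 3.570e-10 m) = 1.477e-25 kg·m/s

(b) The velocity uncertainty:
Δv = Δp/m = (1.477e-25 kg·m/s)/(9.109e-31 kg) = 1.621e+05 m/s = 162.140 km/s

(c) The de Broglie wavelength for this momentum:
λ = h/p = (6.626e-34 J·s)/(1.477e-25 kg·m/s) = 4.486e-09 m = 4.486 nm

Note: The de Broglie wavelength is comparable to the localization size, as expected from wave-particle duality.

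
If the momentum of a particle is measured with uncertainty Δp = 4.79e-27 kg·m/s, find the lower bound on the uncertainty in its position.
11.008 nm

Using the Heisenberg uncertainty principle:
ΔxΔp ≥ ℏ/2

The minimum uncertainty in position is:
Δx_min = ℏ/(2Δp)
Δx_min = (1.055e-34 J·s) / (2 × 4.790e-27 kg·m/s)
Δx_min = 1.101e-08 m = 11.008 nm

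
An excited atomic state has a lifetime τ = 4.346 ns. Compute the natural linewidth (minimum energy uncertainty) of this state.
75.726 neV

Using the energy-time uncertainty principle:
ΔEΔt ≥ ℏ/2

The lifetime τ represents the time uncertainty Δt.
The natural linewidth (minimum energy uncertainty) is:

ΔE = ℏ/(2τ)
ΔE = (1.055e-34 J·s) / (2 × 4.346e-09 s)
ΔE = 1.213e-26 J = 75.726 neV

This natural linewidth limits the precision of spectroscopic measurements.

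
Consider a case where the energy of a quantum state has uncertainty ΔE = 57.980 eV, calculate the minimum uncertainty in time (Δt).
5.676 as

Using the energy-time uncertainty principle:
ΔEΔt ≥ ℏ/2

The minimum uncertainty in time is:
Δt_min = ℏ/(2ΔE)
Δt_min = (1.055e-34 J·s) / (2 × 9.289e-18 J)
Δt_min = 5.676e-18 s = 5.676 as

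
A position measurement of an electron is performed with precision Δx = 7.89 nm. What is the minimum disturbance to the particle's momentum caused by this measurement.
6.683 × 10^-27 kg·m/s

The uncertainty principle implies that measuring position disturbs momentum:
ΔxΔp ≥ ℏ/2

When we measure position with precision Δx, we necessarily introduce a momentum uncertainty:
Δp ≥ ℏ/(2Δx)
Δp_min = (1.055e-34 J·s) / (2 × 7.890e-09 m)
Δp_min = 6.683e-27 kg·m/s

The more precisely we measure position, the greater the momentum disturbance.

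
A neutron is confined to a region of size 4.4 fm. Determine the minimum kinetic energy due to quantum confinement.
267.578 keV

Using the uncertainty principle:

1. Position uncertainty: Δx ≈ 4.400e-15 m
2. Minimum momentum uncertainty: Δp = ℏ/(2Δx) = 1.198e-20 kg·m/s
3. Minimum kinetic energy:
   KE = (Δp)²/(2m) = (1.198e-20)²/(2 × 1.675e-27 kg)
   KE = 4.287e-14 J = 267.578 keV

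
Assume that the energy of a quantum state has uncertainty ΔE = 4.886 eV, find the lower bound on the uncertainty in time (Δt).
67.357 as

Using the energy-time uncertainty principle:
ΔEΔt ≥ ℏ/2

The minimum uncertainty in time is:
Δt_min = ℏ/(2ΔE)
Δt_min = (1.055e-34 J·s) / (2 × 7.828e-19 J)
Δt_min = 6.736e-17 s = 67.357 as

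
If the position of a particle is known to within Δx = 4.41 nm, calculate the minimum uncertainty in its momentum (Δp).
1.196 × 10^-26 kg·m/s

Using the Heisenberg uncertainty principle:
ΔxΔp ≥ ℏ/2

The minimum uncertainty in momentum is:
Δp_min = ℏ/(2Δx)
Δp_min = (1.055e-34 J·s) / (2 × 4.410e-09 m)
Δp_min = 1.196e-26 kg·m/s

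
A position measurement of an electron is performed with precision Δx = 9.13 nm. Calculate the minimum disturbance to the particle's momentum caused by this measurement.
5.775 × 10^-27 kg·m/s

The uncertainty principle implies that measuring position disturbs momentum:
ΔxΔp ≥ ℏ/2

When we measure position with precision Δx, we necessarily introduce a momentum uncertainty:
Δp ≥ ℏ/(2Δx)
Δp_min = (1.055e-34 J·s) / (2 × 9.130e-09 m)
Δp_min = 5.775e-27 kg·m/s

The more precisely we measure position, the greater the momentum disturbance.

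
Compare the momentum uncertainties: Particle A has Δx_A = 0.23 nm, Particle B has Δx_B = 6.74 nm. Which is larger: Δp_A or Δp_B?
Particle A has the larger minimum momentum uncertainty, by a factor of 29.30.

For each particle, the minimum momentum uncertainty is Δp_min = ℏ/(2Δx):

Particle A: Δp_A = ℏ/(2×2.300e-10 m) = 2.293e-25 kg·m/s
Particle B: Δp_B = ℏ/(2×6.740e-09 m) = 7.823e-27 kg·m/s

Ratio: Δp_A/Δp_B = 29.30

Since Δp_min ∝ 1/Δx, the particle with smaller position uncertainty (A) has larger momentum uncertainty.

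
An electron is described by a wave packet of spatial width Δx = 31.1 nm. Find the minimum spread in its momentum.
1.695 × 10^-27 kg·m/s

For a wave packet, the spatial width Δx and momentum spread Δp are related by the uncertainty principle:
ΔxΔp ≥ ℏ/2

The minimum momentum spread is:
Δp_min = ℏ/(2Δx)
Δp_min = (1.055e-34 J·s) / (2 × 3.110e-08 m)
Δp_min = 1.695e-27 kg·m/s

A wave packet cannot have both a well-defined position and well-defined momentum.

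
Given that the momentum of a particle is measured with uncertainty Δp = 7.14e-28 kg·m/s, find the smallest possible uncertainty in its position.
73.850 nm

Using the Heisenberg uncertainty principle:
ΔxΔp ≥ ℏ/2

The minimum uncertainty in position is:
Δx_min = ℏ/(2Δp)
Δx_min = (1.055e-34 J·s) / (2 × 7.140e-28 kg·m/s)
Δx_min = 7.385e-08 m = 73.850 nm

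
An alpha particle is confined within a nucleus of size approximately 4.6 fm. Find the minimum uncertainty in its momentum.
1.146 × 10^-20 kg·m/s

Using the Heisenberg uncertainty principle:
ΔxΔp ≥ ℏ/2

With Δx ≈ L = 4.600e-15 m (the confinement size):
Δp_min = ℏ/(2Δx)
Δp_min = (1.055e-34 J·s) / (2 × 4.600e-15 m)
Δp_min = 1.146e-20 kg·m/s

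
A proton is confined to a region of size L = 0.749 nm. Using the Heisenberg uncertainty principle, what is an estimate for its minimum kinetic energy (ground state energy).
9.247 μeV

Using the uncertainty principle to estimate ground state energy:

1. The position uncertainty is approximately the confinement size:
   Δx ≈ L = 7.490e-10 m

2. From ΔxΔp ≥ ℏ/2, the minimum momentum uncertainty is:
   Δp ≈ ℏ/(2L) = 7.040e-26 kg·m/s

3. The kinetic energy is approximately:
   KE ≈ (Δp)²/(2m) = (7.040e-26)²/(2 × 1.673e-27 kg)
   KE ≈ 1.481e-24 J = 9.247 μeV

This is an order-of-magnitude estimate of the ground state energy.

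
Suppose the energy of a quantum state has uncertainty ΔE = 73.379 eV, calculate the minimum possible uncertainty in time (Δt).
4.485 as

Using the energy-time uncertainty principle:
ΔEΔt ≥ ℏ/2

The minimum uncertainty in time is:
Δt_min = ℏ/(2ΔE)
Δt_min = (1.055e-34 J·s) / (2 × 1.176e-17 J)
Δt_min = 4.485e-18 s = 4.485 as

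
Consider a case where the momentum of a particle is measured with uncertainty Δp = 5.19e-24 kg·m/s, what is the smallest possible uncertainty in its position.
10.160 pm

Using the Heisenberg uncertainty principle:
ΔxΔp ≥ ℏ/2

The minimum uncertainty in position is:
Δx_min = ℏ/(2Δp)
Δx_min = (1.055e-34 J·s) / (2 × 5.190e-24 kg·m/s)
Δx_min = 1.016e-11 m = 10.160 pm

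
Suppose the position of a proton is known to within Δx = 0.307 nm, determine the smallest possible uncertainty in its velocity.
102.686 m/s

Using the Heisenberg uncertainty principle and Δp = mΔv:
ΔxΔp ≥ ℏ/2
Δx(mΔv) ≥ ℏ/2

The minimum uncertainty in velocity is:
Δv_min = ℏ/(2mΔx)
Δv_min = (1.055e-34 J·s) / (2 × 1.673e-27 kg × 3.070e-10 m)
Δv_min = 1.027e+02 m/s = 102.686 m/s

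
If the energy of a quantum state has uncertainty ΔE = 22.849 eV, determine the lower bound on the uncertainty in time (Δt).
14.404 as

Using the energy-time uncertainty principle:
ΔEΔt ≥ ℏ/2

The minimum uncertainty in time is:
Δt_min = ℏ/(2ΔE)
Δt_min = (1.055e-34 J·s) / (2 × 3.661e-18 J)
Δt_min = 1.440e-17 s = 14.404 as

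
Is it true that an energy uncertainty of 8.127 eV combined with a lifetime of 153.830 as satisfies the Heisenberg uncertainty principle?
Yes, it satisfies the uncertainty relation.

Calculate the product ΔEΔt:
ΔE = 8.127 eV = 1.302e-18 J
ΔEΔt = (1.302e-18 J) × (1.538e-16 s)
ΔEΔt = 2.003e-34 J·s

Compare to the minimum allowed value ℏ/2:
ℏ/2 = 5.273e-35 J·s

Since ΔEΔt = 2.003e-34 J·s ≥ 5.273e-35 J·s = ℏ/2,
this satisfies the uncertainty relation.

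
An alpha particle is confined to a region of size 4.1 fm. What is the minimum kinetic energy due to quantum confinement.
77.680 keV

Using the uncertainty principle:

1. Position uncertainty: Δx ≈ 4.100e-15 m
2. Minimum momentum uncertainty: Δp = ℏ/(2Δx) = 1.286e-20 kg·m/s
3. Minimum kinetic energy:
   KE = (Δp)²/(2m) = (1.286e-20)²/(2 × 6.645e-27 kg)
   KE = 1.245e-14 J = 77.680 keV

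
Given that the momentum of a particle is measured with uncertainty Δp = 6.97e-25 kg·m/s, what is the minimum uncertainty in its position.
75.651 pm

Using the Heisenberg uncertainty principle:
ΔxΔp ≥ ℏ/2

The minimum uncertainty in position is:
Δx_min = ℏ/(2Δp)
Δx_min = (1.055e-34 J·s) / (2 × 6.970e-25 kg·m/s)
Δx_min = 7.565e-11 m = 75.651 pm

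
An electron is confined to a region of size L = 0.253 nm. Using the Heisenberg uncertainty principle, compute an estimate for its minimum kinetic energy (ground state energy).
148.807 meV

Using the uncertainty principle to estimate ground state energy:

1. The position uncertainty is approximately the confinement size:
   Δx ≈ L = 2.530e-10 m

2. From ΔxΔp ≥ ℏ/2, the minimum momentum uncertainty is:
   Δp ≈ ℏ/(2L) = 2.084e-25 kg·m/s

3. The kinetic energy is approximately:
   KE ≈ (Δp)²/(2m) = (2.084e-25)²/(2 × 9.109e-31 kg)
   KE ≈ 2.384e-20 J = 148.807 meV

This is an order-of-magnitude estimate of the ground state energy.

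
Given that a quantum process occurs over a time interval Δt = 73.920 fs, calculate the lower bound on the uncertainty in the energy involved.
4.452 meV

Using the energy-time uncertainty principle:
ΔEΔt ≥ ℏ/2

The minimum uncertainty in energy is:
ΔE_min = ℏ/(2Δt)
ΔE_min = (1.055e-34 J·s) / (2 × 7.392e-14 s)
ΔE_min = 7.133e-22 J = 4.452 meV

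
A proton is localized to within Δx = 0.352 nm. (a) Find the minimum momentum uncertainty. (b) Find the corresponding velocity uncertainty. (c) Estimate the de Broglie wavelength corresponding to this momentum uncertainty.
(a) Δp_min = 1.498 × 10^-25 kg·m/s
(b) Δv_min = 89.558 m/s
(c) λ_dB = 4.423 nm

Step-by-step:

(a) From the uncertainty principle:
Δp_min = ℏ/(2Δx) = (1.055e-34 J·s)/(2 × 3.520e-10 m) = 1.498e-25 kg·m/s

(b) The velocity uncertainty:
Δv = Δp/m = (1.498e-25 kg·m/s)/(1.673e-27 kg) = 8.956e+01 m/s = 89.558 m/s

(c) The de Broglie wavelength for this momentum:
λ = h/p = (6.626e-34 J·s)/(1.498e-25 kg·m/s) = 4.423e-09 m = 4.423 nm

Note: The de Broglie wavelength is comparable to the localization size, as expected from wave-particle duality.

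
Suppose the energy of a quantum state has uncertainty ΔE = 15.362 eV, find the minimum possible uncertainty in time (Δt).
21.423 as

Using the energy-time uncertainty principle:
ΔEΔt ≥ ℏ/2

The minimum uncertainty in time is:
Δt_min = ℏ/(2ΔE)
Δt_min = (1.055e-34 J·s) / (2 × 2.461e-18 J)
Δt_min = 2.142e-17 s = 21.423 as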